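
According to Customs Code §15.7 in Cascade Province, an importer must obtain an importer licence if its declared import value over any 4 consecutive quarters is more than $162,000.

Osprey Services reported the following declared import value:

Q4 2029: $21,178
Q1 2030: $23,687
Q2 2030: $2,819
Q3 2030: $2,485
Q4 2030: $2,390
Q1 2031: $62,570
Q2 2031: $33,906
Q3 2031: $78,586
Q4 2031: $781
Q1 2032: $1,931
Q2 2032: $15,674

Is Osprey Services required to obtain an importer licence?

Yes

Q4 2029–Q3 2030: $21,178 + $23,687 + $2,819 + $2,485 = $50,169 (under)
Q1 2030–Q4 2030: $23,687 + $2,819 + $2,485 + $2,390 = $31,381 (under)
Q2 2030–Q1 2031: $2,819 + $2,485 + $2,390 + $62,570 = $70,264 (under)
Q3 2030–Q2 2031: $2,485 + $2,390 + $62,570 + $33,906 = $101,351 (under)
Q4 2030–Q3 2031: $2,390 + $62,570 + $33,906 + $78,586 = $177,452 (over)
Q1 2031–Q4 2031: $62,570 + $33,906 + $78,586 + $781 = $175,843 (over)
Q2 2031–Q1 2032: $33,906 + $78,586 + $781 + $1,931 = $115,204 (under)
Q3 2031–Q2 2032: $78,586 + $781 + $1,931 + $15,674 = $96,972 (under)
At least one window exceeds $162,000.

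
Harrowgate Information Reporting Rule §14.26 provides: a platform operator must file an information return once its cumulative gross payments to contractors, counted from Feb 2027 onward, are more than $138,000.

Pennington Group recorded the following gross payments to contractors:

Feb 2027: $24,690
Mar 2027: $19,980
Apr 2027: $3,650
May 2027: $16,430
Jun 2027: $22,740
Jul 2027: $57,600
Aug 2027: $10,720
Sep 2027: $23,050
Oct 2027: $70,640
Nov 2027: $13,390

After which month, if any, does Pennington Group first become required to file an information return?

Through Feb 2027: $24,690
Through Mar 2027: $44,670
Through Apr 2027: $48,320
Through May 2027: $64,750
Through Jun 2027: $87,490
Through Jul 2027: $145,090 ← exceeds threshold

Jul 2027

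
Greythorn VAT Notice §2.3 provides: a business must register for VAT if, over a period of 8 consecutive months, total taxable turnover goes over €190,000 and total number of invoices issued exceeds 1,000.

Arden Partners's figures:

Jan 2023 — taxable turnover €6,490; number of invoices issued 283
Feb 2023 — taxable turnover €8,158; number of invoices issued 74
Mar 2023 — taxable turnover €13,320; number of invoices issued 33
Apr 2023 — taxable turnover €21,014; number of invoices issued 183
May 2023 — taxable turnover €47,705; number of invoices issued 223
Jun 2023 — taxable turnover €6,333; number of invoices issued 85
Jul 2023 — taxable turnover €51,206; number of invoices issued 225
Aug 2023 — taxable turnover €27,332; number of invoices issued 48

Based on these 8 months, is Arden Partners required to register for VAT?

No

Total taxable turnover: €6,490 + €8,158 + €13,320 + €21,014 + €47,705 + €6,333 + €51,206 + €27,332 = €181,558 (≤ €190,000).
Total number of invoices issued: 283 + 74 + 33 + 183 + 223 + 85 + 225 + 48 = 1,154 (> 1,000).
The test is 'and': the rule requires both, and at least one is not exceeded.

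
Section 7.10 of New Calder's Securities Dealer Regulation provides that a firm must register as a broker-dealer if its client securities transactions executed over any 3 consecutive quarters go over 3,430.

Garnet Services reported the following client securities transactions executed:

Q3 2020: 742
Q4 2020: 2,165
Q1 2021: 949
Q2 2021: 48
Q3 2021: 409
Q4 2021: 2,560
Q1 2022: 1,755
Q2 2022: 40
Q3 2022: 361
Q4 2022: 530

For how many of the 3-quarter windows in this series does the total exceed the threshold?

3

Q3 2020–Q1 2021: 742 + 2,165 + 949 = 3,856 (over)
Q4 2020–Q2 2021: 2,165 + 949 + 48 = 3,162 (under)
Q1 2021–Q3 2021: 949 + 48 + 409 = 1,406 (under)
Q2 2021–Q4 2021: 48 + 409 + 2,560 = 3,017 (under)
Q3 2021–Q1 2022: 409 + 2,560 + 1,755 = 4,724 (over)
Q4 2021–Q2 2022: 2,560 + 1,755 + 40 = 4,355 (over)
Q1 2022–Q3 2022: 1,755 + 40 + 361 = 2,156 (under)
Q2 2022–Q4 2022: 40 + 361 + 530 = 931 (under)
3 windows exceed the threshold.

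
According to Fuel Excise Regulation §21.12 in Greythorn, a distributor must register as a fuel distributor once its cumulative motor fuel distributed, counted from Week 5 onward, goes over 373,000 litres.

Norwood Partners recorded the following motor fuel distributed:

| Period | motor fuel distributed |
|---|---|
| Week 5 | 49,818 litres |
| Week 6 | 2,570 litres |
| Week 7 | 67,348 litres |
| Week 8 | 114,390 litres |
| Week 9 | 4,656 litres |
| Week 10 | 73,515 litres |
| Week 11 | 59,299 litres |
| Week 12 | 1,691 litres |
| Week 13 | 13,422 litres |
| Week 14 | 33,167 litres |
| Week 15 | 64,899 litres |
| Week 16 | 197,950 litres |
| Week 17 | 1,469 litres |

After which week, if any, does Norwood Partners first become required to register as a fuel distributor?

Week 12

Through Week 5: 49,818 litres
Through Week 6: 52,388 litres
Through Week 7: 119,736 litres
Through Week 8: 234,126 litres
Through Week 9: 238,782 litres
Through Week 10: 312,297 litres
Through Week 11: 371,596 litres
Through Week 12: 373,287 litres ← exceeds threshold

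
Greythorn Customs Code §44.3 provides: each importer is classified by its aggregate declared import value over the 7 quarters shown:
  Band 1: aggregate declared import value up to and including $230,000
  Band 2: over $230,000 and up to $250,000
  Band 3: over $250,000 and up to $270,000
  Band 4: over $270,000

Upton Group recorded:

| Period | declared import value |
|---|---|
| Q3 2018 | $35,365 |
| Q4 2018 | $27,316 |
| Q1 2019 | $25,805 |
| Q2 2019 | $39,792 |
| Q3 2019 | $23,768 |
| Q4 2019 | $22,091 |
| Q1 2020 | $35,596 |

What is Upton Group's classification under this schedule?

Band 1

Aggregate declared import value: $35,365 + $27,316 + $25,805 + $39,792 + $23,768 + $22,091 + $35,596 = $209,733.
$209,733 ≤ $230,000, so Band 1 applies.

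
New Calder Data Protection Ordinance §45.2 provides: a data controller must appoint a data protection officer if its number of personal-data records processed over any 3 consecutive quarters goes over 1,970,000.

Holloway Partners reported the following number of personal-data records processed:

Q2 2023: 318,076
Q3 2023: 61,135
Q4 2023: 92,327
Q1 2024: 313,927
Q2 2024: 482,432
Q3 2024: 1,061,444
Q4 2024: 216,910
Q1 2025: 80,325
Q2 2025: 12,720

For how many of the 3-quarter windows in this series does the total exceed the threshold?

Q2 2023–Q4 2023: 318,076 + 61,135 + 92,327 = 471,538 (under)
Q3 2023–Q1 2024: 61,135 + 92,327 + 313,927 = 467,389 (under)
Q4 2023–Q2 2024: 92,327 + 313,927 + 482,432 = 888,686 (under)
Q1 2024–Q3 2024: 313,927 + 482,432 + 1,061,444 = 1,857,803 (under)
Q2 2024–Q4 2024: 482,432 + 1,061,444 + 216,910 = 1,760,786 (under)
Q3 2024–Q1 2025: 1,061,444 + 216,910 + 80,325 = 1,358,679 (under)
Q4 2024–Q2 2025: 216,910 + 80,325 + 12,720 = 309,955 (under)
0 windows exceed the threshold.

0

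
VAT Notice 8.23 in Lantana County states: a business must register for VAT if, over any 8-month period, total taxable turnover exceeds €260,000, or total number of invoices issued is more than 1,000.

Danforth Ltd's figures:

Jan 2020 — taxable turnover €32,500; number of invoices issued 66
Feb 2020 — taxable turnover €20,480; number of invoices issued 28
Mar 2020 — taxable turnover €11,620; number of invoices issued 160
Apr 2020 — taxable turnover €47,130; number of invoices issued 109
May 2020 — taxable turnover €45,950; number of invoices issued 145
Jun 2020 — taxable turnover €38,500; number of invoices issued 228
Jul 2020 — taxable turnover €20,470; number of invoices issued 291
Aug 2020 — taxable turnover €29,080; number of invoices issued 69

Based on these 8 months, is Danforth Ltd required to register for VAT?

Total taxable turnover: €32,500 + €20,480 + €11,620 + €47,130 + €45,950 + €38,500 + €20,470 + €29,080 = €245,730 (≤ €260,000).
Total number of invoices issued: 66 + 28 + 160 + 109 + 145 + 228 + 291 + 69 = 1,096 (> 1,000).
The test is 'or': at least one threshold is exceeded.

Yes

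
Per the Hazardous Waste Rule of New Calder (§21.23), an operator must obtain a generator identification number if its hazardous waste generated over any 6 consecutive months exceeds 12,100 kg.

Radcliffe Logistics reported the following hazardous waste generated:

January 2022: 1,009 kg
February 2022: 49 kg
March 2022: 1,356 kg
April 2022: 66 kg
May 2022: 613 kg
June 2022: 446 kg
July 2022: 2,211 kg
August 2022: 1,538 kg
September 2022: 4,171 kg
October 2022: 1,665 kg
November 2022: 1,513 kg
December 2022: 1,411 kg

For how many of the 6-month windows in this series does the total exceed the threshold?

1

January 2022–June 2022: 1,009 kg + 49 kg + 1,356 kg + 66 kg + 613 kg + 446 kg = 3,539 kg (under)
February 2022–July 2022: 49 kg + 1,356 kg + 66 kg + 613 kg + 446 kg + 2,211 kg = 4,741 kg (under)
March 2022–August 2022: 1,356 kg + 66 kg + 613 kg + 446 kg + 2,211 kg + 1,538 kg = 6,230 kg (under)
April 2022–September 2022: 66 kg + 613 kg + 446 kg + 2,211 kg + 1,538 kg + 4,171 kg = 9,045 kg (under)
May 2022–October 2022: 613 kg + 446 kg + 2,211 kg + 1,538 kg + 4,171 kg + 1,665 kg = 10,644 kg (under)
June 2022–November 2022: 446 kg + 2,211 kg + 1,538 kg + 4,171 kg + 1,665 kg + 1,513 kg = 11,544 kg (under)
July 2022–December 2022: 2,211 kg + 1,538 kg + 4,171 kg + 1,665 kg + 1,513 kg + 1,411 kg = 12,509 kg (over)
1 window exceeds the threshold.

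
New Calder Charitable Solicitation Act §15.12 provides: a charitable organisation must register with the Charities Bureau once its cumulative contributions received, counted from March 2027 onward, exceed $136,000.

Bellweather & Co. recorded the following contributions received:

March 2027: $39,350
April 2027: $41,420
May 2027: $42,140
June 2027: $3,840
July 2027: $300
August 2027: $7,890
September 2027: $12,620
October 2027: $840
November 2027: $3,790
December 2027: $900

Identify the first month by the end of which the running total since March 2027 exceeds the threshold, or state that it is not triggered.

September 2027

Through March 2027: $39,350
Through April 2027: $80,770
Through May 2027: $122,910
Through June 2027: $126,750
Through July 2027: $127,050
Through August 2027: $134,940
Through September 2027: $147,560 ← exceeds threshold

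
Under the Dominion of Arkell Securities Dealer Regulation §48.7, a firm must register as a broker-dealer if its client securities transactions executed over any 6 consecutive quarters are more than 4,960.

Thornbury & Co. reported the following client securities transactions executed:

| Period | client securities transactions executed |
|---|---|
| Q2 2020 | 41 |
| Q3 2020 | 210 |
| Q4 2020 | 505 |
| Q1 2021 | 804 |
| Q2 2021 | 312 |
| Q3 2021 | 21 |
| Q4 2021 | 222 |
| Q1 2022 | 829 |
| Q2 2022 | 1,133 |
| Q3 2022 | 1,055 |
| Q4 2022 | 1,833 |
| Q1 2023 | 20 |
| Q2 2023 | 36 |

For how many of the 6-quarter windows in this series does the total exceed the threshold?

Q2 2020–Q3 2021: 41 + 210 + 505 + 804 + 312 + 21 = 1,893 (under)
Q3 2020–Q4 2021: 210 + 505 + 804 + 312 + 21 + 222 = 2,074 (under)
Q4 2020–Q1 2022: 505 + 804 + 312 + 21 + 222 + 829 = 2,693 (under)
Q1 2021–Q2 2022: 804 + 312 + 21 + 222 + 829 + 1,133 = 3,321 (under)
Q2 2021–Q3 2022: 312 + 21 + 222 + 829 + 1,133 + 1,055 = 3,572 (under)
Q3 2021–Q4 2022: 21 + 222 + 829 + 1,133 + 1,055 + 1,833 = 5,093 (over)
Q4 2021–Q1 2023: 222 + 829 + 1,133 + 1,055 + 1,833 + 20 = 5,092 (over)
Q1 2022–Q2 2023: 829 + 1,133 + 1,055 + 1,833 + 20 + 36 = 4,906 (under)
2 windows exceed the threshold.

2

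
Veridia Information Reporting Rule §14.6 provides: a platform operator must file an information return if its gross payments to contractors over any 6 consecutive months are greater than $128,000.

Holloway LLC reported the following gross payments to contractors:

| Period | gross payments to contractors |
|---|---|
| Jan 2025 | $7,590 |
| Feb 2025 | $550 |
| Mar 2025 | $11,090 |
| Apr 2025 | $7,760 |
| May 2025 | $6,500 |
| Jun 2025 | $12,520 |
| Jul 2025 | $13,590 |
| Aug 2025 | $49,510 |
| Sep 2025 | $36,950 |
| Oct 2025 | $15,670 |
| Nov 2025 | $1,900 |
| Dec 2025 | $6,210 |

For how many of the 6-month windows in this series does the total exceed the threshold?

2

Jan 2025–Jun 2025: $7,590 + $550 + $11,090 + $7,760 + $6,500 + $12,520 = $46,010 (under)
Feb 2025–Jul 2025: $550 + $11,090 + $7,760 + $6,500 + $12,520 + $13,590 = $52,010 (under)
Mar 2025–Aug 2025: $11,090 + $7,760 + $6,500 + $12,520 + $13,590 + $49,510 = $100,970 (under)
Apr 2025–Sep 2025: $7,760 + $6,500 + $12,520 + $13,590 + $49,510 + $36,950 = $126,830 (under)
May 2025–Oct 2025: $6,500 + $12,520 + $13,590 + $49,510 + $36,950 + $15,670 = $134,740 (over)
Jun 2025–Nov 2025: $12,520 + $13,590 + $49,510 + $36,950 + $15,670 + $1,900 = $130,140 (over)
Jul 2025–Dec 2025: $13,590 + $49,510 + $36,950 + $15,670 + $1,900 + $6,210 = $123,830 (under)
2 windows exceed the threshold.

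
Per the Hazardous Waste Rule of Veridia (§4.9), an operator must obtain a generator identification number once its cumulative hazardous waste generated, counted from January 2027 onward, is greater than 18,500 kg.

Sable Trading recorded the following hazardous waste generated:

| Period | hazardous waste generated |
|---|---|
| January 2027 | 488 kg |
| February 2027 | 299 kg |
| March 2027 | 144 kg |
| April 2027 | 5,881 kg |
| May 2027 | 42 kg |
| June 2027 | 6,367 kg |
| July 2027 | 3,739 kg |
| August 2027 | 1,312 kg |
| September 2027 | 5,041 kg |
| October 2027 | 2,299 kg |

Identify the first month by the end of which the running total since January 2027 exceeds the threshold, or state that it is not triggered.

Through January 2027: 488 kg
Through February 2027: 787 kg
Through March 2027: 931 kg
Through April 2027: 6,812 kg
Through May 2027: 6,854 kg
Through June 2027: 13,221 kg
Through July 2027: 16,960 kg
Through August 2027: 18,272 kg
Through September 2027: 23,313 kg ← exceeds threshold

September 2027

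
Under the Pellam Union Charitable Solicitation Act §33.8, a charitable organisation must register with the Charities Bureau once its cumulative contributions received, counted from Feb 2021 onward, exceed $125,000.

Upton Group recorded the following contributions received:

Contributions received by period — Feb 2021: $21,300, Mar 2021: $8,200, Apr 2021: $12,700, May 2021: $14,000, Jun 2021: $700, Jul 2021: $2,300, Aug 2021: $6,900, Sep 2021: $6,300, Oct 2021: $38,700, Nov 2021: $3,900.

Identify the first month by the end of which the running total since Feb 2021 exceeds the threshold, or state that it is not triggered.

Not triggered

Through Feb 2021: $21,300
Through Mar 2021: $29,500
Through Apr 2021: $42,200
Through May 2021: $56,200
Through Jun 2021: $56,900
Through Jul 2021: $59,200
Through Aug 2021: $66,100
Through Sep 2021: $72,400
Through Oct 2021: $111,100
Through Nov 2021: $115,000
Final cumulative total $115,000 ≤ $125,000; the threshold is never exceeded.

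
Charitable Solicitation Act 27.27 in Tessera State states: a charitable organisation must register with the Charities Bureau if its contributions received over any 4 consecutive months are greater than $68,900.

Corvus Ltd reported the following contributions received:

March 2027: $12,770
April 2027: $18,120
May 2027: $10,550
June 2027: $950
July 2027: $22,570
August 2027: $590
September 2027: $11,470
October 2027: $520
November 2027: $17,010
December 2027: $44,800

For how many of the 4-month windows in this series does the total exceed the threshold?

1

March 2027–June 2027: $12,770 + $18,120 + $10,550 + $950 = $42,390 (under)
April 2027–July 2027: $18,120 + $10,550 + $950 + $22,570 = $52,190 (under)
May 2027–August 2027: $10,550 + $950 + $22,570 + $590 = $34,660 (under)
June 2027–September 2027: $950 + $22,570 + $590 + $11,470 = $35,580 (under)
July 2027–October 2027: $22,570 + $590 + $11,470 + $520 = $35,150 (under)
August 2027–November 2027: $590 + $11,470 + $520 + $17,010 = $29,590 (under)
September 2027–December 2027: $11,470 + $520 + $17,010 + $44,800 = $73,800 (over)
1 window exceeds the threshold.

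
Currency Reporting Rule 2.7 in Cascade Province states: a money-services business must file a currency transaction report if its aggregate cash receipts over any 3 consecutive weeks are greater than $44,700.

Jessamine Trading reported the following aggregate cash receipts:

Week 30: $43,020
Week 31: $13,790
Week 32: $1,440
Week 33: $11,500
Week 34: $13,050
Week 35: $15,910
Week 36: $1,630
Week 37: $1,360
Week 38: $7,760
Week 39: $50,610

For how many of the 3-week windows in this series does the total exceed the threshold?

2

Week 30–Week 32: $43,020 + $13,790 + $1,440 = $58,250 (over)
Week 31–Week 33: $13,790 + $1,440 + $11,500 = $26,730 (under)
Week 32–Week 34: $1,440 + $11,500 + $13,050 = $25,990 (under)
Week 33–Week 35: $11,500 + $13,050 + $15,910 = $40,460 (under)
Week 34–Week 36: $13,050 + $15,910 + $1,630 = $30,590 (under)
Week 35–Week 37: $15,910 + $1,630 + $1,360 = $18,900 (under)
Week 36–Week 38: $1,630 + $1,360 + $7,760 = $10,750 (under)
Week 37–Week 39: $1,360 + $7,760 + $50,610 = $59,730 (over)
2 windows exceed the threshold.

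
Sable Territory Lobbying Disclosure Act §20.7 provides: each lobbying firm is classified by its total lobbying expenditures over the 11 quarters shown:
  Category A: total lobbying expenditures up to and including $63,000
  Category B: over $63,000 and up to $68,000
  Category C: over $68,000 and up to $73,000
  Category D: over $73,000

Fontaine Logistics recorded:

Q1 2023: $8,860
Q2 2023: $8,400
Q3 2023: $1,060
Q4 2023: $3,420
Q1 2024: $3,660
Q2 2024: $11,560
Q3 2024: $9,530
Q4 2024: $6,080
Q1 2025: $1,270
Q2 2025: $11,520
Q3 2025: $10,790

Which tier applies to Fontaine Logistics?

Category D

Total lobbying expenditures: $8,860 + $8,400 + $1,060 + $3,420 + $3,660 + $11,560 + $9,530 + $6,080 + $1,270 + $11,520 + $10,790 = $76,150.
$76,150 > $73,000, so Category D applies.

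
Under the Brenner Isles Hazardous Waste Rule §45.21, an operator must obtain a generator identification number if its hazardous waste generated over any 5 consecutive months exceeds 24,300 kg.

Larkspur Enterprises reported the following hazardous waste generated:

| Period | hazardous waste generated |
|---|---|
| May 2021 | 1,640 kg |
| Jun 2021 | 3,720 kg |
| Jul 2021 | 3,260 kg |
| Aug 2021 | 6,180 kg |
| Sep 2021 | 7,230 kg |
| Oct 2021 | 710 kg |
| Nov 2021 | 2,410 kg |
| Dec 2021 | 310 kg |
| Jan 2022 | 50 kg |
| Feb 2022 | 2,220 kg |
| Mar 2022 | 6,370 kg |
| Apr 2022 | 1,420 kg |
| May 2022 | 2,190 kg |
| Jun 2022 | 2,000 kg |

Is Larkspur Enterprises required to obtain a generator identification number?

No

May 2021–Sep 2021: 1,640 kg + 3,720 kg + 3,260 kg + 6,180 kg + 7,230 kg = 22,030 kg (under)
Jun 2021–Oct 2021: 3,720 kg + 3,260 kg + 6,180 kg + 7,230 kg + 710 kg = 21,100 kg (under)
Jul 2021–Nov 2021: 3,260 kg + 6,180 kg + 7,230 kg + 710 kg + 2,410 kg = 19,790 kg (under)
Aug 2021–Dec 2021: 6,180 kg + 7,230 kg + 710 kg + 2,410 kg + 310 kg = 16,840 kg (under)
Sep 2021–Jan 2022: 7,230 kg + 710 kg + 2,410 kg + 310 kg + 50 kg = 10,710 kg (under)
Oct 2021–Feb 2022: 710 kg + 2,410 kg + 310 kg + 50 kg + 2,220 kg = 5,700 kg (under)
Nov 2021–Mar 2022: 2,410 kg + 310 kg + 50 kg + 2,220 kg + 6,370 kg = 11,360 kg (under)
Dec 2021–Apr 2022: 310 kg + 50 kg + 2,220 kg + 6,370 kg + 1,420 kg = 10,370 kg (under)
Jan 2022–May 2022: 50 kg + 2,220 kg + 6,370 kg + 1,420 kg + 2,190 kg = 12,250 kg (under)
Feb 2022–Jun 2022: 2,220 kg + 6,370 kg + 1,420 kg + 2,190 kg + 2,000 kg = 14,200 kg (under)
No window exceeds 24,300 kg.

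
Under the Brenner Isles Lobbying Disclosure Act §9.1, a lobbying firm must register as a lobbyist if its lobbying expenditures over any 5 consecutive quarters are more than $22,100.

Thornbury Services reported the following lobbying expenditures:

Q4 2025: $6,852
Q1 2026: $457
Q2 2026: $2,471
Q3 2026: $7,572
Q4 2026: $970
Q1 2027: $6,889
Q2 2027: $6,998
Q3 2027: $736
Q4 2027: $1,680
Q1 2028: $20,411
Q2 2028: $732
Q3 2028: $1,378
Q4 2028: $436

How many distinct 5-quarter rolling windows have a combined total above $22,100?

6

Q4 2025–Q4 2026: $6,852 + $457 + $2,471 + $7,572 + $970 = $18,322 (under)
Q1 2026–Q1 2027: $457 + $2,471 + $7,572 + $970 + $6,889 = $18,359 (under)
Q2 2026–Q2 2027: $2,471 + $7,572 + $970 + $6,889 + $6,998 = $24,900 (over)
Q3 2026–Q3 2027: $7,572 + $970 + $6,889 + $6,998 + $736 = $23,165 (over)
Q4 2026–Q4 2027: $970 + $6,889 + $6,998 + $736 + $1,680 = $17,273 (under)
Q1 2027–Q1 2028: $6,889 + $6,998 + $736 + $1,680 + $20,411 = $36,714 (over)
Q2 2027–Q2 2028: $6,998 + $736 + $1,680 + $20,411 + $732 = $30,557 (over)
Q3 2027–Q3 2028: $736 + $1,680 + $20,411 + $732 + $1,378 = $24,937 (over)
Q4 2027–Q4 2028: $1,680 + $20,411 + $732 + $1,378 + $436 = $24,637 (over)
6 windows exceed the threshold.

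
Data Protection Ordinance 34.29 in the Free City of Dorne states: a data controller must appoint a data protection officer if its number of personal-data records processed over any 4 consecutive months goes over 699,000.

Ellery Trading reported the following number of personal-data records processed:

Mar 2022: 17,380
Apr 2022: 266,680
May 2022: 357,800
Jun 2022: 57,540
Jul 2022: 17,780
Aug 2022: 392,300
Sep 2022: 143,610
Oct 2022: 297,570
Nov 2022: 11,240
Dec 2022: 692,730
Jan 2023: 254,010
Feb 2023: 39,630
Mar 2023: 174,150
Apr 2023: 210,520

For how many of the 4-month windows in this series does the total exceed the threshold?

Mar 2022–Jun 2022: 17,380 + 266,680 + 357,800 + 57,540 = 699,400 (over)
Apr 2022–Jul 2022: 266,680 + 357,800 + 57,540 + 17,780 = 699,800 (over)
May 2022–Aug 2022: 357,800 + 57,540 + 17,780 + 392,300 = 825,420 (over)
Jun 2022–Sep 2022: 57,540 + 17,780 + 392,300 + 143,610 = 611,230 (under)
Jul 2022–Oct 2022: 17,780 + 392,300 + 143,610 + 297,570 = 851,260 (over)
Aug 2022–Nov 2022: 392,300 + 143,610 + 297,570 + 11,240 = 844,720 (over)
Sep 2022–Dec 2022: 143,610 + 297,570 + 11,240 + 692,730 = 1,145,150 (over)
Oct 2022–Jan 2023: 297,570 + 11,240 + 692,730 + 254,010 = 1,255,550 (over)
Nov 2022–Feb 2023: 11,240 + 692,730 + 254,010 + 39,630 = 997,610 (over)
Dec 2022–Mar 2023: 692,730 + 254,010 + 39,630 + 174,150 = 1,160,520 (over)
Jan 2023–Apr 2023: 254,010 + 39,630 + 174,150 + 210,520 = 678,310 (under)
9 windows exceed the threshold.

9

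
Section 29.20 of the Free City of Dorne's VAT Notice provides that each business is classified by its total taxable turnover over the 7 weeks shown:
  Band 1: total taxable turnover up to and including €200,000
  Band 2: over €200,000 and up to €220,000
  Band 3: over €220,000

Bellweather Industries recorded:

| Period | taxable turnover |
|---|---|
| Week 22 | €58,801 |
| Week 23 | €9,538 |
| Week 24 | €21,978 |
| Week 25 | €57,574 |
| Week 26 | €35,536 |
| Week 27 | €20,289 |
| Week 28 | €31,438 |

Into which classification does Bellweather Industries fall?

Total taxable turnover: €58,801 + €9,538 + €21,978 + €57,574 + €35,536 + €20,289 + €31,438 = €235,154.
€235,154 > €220,000, so Band 3 applies.

Band 3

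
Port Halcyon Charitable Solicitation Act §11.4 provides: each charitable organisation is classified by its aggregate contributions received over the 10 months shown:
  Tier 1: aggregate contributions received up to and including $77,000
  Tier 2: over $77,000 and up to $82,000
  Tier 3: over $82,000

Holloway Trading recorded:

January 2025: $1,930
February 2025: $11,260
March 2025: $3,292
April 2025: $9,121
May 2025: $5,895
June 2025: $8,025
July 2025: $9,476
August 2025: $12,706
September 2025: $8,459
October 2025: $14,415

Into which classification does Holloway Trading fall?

Aggregate contributions received: $1,930 + $11,260 + $3,292 + $9,121 + $5,895 + $8,025 + $9,476 + $12,706 + $8,459 + $14,415 = $84,579.
$84,579 > $82,000, so Tier 3 applies.

Tier 3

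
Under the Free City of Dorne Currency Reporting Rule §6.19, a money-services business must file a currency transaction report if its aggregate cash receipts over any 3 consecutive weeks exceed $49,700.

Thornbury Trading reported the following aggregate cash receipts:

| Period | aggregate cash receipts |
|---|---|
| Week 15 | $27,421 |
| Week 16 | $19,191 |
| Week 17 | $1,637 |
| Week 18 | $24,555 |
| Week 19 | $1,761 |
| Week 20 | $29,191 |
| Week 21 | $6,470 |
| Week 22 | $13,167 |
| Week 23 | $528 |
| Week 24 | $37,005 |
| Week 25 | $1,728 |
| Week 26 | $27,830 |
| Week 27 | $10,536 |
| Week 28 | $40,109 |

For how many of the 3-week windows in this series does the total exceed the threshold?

Week 15–Week 17: $27,421 + $19,191 + $1,637 = $48,249 (under)
Week 16–Week 18: $19,191 + $1,637 + $24,555 = $45,383 (under)
Week 17–Week 19: $1,637 + $24,555 + $1,761 = $27,953 (under)
Week 18–Week 20: $24,555 + $1,761 + $29,191 = $55,507 (over)
Week 19–Week 21: $1,761 + $29,191 + $6,470 = $37,422 (under)
Week 20–Week 22: $29,191 + $6,470 + $13,167 = $48,828 (under)
Week 21–Week 23: $6,470 + $13,167 + $528 = $20,165 (under)
Week 22–Week 24: $13,167 + $528 + $37,005 = $50,700 (over)
Week 23–Week 25: $528 + $37,005 + $1,728 = $39,261 (under)
Week 24–Week 26: $37,005 + $1,728 + $27,830 = $66,563 (over)
Week 25–Week 27: $1,728 + $27,830 + $10,536 = $40,094 (under)
Week 26–Week 28: $27,830 + $10,536 + $40,109 = $78,475 (over)
4 windows exceed the threshold.

4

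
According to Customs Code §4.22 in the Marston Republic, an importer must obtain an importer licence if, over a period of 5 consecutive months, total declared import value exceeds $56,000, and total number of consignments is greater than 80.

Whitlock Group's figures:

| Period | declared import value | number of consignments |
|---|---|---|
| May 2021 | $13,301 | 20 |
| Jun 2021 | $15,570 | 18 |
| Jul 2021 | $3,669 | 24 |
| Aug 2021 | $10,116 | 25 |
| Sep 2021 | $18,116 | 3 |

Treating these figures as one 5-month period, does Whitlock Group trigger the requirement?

Yes

Total declared import value: $13,301 + $15,570 + $3,669 + $10,116 + $18,116 = $60,772 (> $56,000).
Total number of consignments: 20 + 18 + 24 + 25 + 3 = 90 (> 80).
The test is 'and': both thresholds are exceeded.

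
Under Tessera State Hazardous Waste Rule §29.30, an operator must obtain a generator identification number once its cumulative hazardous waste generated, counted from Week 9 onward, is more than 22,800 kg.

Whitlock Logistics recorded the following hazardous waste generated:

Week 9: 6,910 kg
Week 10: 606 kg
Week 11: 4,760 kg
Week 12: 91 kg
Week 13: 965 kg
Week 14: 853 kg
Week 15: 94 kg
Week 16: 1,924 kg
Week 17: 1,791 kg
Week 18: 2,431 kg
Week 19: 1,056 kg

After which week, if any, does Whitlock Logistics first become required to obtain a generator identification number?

Not triggered

Through Week 9: 6,910 kg
Through Week 10: 7,516 kg
Through Week 11: 12,276 kg
Through Week 12: 12,367 kg
Through Week 13: 13,332 kg
Through Week 14: 14,185 kg
Through Week 15: 14,279 kg
Through Week 16: 16,203 kg
Through Week 17: 17,994 kg
Through Week 18: 20,425 kg
Through Week 19: 21,481 kg
Final cumulative total 21,481 kg ≤ 22,800 kg; the threshold is never exceeded.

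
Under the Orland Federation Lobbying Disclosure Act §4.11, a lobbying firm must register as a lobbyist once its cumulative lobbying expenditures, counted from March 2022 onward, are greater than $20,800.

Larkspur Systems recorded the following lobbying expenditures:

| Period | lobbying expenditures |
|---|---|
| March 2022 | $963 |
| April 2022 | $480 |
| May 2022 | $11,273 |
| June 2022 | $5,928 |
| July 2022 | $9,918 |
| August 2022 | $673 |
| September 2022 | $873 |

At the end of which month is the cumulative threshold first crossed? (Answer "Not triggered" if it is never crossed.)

Through March 2022: $963
Through April 2022: $1,443
Through May 2022: $12,716
Through June 2022: $18,644
Through July 2022: $28,562 ← exceeds threshold

July 2022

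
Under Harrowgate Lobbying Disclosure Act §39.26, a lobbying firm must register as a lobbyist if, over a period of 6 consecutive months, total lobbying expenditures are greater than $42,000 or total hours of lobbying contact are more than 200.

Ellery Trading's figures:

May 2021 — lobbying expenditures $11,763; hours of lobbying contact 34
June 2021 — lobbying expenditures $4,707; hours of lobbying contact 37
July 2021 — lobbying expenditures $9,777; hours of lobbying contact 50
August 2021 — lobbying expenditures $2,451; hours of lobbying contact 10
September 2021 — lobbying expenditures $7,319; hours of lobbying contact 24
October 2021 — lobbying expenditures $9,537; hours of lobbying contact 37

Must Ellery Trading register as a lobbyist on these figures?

Yes

Total lobbying expenditures: $11,763 + $4,707 + $9,777 + $2,451 + $7,319 + $9,537 = $45,554 (> $42,000).
Total hours of lobbying contact: 34 + 37 + 50 + 10 + 24 + 37 = 192 (≤ 200).
The test is 'or': at least one threshold is exceeded.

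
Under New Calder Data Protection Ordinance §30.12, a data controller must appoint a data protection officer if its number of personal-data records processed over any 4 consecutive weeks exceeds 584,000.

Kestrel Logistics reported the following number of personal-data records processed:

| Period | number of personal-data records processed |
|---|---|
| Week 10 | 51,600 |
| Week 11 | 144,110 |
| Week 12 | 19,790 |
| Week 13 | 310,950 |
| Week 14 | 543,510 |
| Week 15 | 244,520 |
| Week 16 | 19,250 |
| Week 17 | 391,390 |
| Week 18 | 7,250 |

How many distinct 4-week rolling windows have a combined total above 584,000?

5

Week 10–Week 13: 51,600 + 144,110 + 19,790 + 310,950 = 526,450 (under)
Week 11–Week 14: 144,110 + 19,790 + 310,950 + 543,510 = 1,018,360 (over)
Week 12–Week 15: 19,790 + 310,950 + 543,510 + 244,520 = 1,118,770 (over)
Week 13–Week 16: 310,950 + 543,510 + 244,520 + 19,250 = 1,118,230 (over)
Week 14–Week 17: 543,510 + 244,520 + 19,250 + 391,390 = 1,198,670 (over)
Week 15–Week 18: 244,520 + 19,250 + 391,390 + 7,250 = 662,410 (over)
5 windows exceed the threshold.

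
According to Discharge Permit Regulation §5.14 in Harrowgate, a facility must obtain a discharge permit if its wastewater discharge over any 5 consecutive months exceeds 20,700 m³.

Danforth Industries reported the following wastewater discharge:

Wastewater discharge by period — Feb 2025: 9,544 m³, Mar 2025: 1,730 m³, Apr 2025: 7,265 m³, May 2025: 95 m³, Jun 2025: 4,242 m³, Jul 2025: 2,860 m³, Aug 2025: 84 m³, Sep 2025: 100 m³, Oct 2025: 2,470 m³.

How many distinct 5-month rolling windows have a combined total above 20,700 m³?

Feb 2025–Jun 2025: 9,544 m³ + 1,730 m³ + 7,265 m³ + 95 m³ + 4,242 m³ = 22,876 m³ (over)
Mar 2025–Jul 2025: 1,730 m³ + 7,265 m³ + 95 m³ + 4,242 m³ + 2,860 m³ = 16,192 m³ (under)
Apr 2025–Aug 2025: 7,265 m³ + 95 m³ + 4,242 m³ + 2,860 m³ + 84 m³ = 14,546 m³ (under)
May 2025–Sep 2025: 95 m³ + 4,242 m³ + 2,860 m³ + 84 m³ + 100 m³ = 7,381 m³ (under)
Jun 2025–Oct 2025: 4,242 m³ + 2,860 m³ + 84 m³ + 100 m³ + 2,470 m³ = 9,756 m³ (under)
1 window exceeds the threshold.

1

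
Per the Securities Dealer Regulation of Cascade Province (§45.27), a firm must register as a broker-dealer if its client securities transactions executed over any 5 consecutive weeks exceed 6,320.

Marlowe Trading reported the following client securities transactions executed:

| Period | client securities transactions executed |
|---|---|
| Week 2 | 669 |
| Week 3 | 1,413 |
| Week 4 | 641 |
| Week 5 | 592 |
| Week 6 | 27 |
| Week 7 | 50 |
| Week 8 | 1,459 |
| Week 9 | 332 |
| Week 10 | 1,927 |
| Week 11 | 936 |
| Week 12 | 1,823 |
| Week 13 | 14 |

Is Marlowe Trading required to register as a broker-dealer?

Week 2–Week 6: 669 + 1,413 + 641 + 592 + 27 = 3,342 (under)
Week 3–Week 7: 1,413 + 641 + 592 + 27 + 50 = 2,723 (under)
Week 4–Week 8: 641 + 592 + 27 + 50 + 1,459 = 2,769 (under)
Week 5–Week 9: 592 + 27 + 50 + 1,459 + 332 = 2,460 (under)
Week 6–Week 10: 27 + 50 + 1,459 + 332 + 1,927 = 3,795 (under)
Week 7–Week 11: 50 + 1,459 + 332 + 1,927 + 936 = 4,704 (under)
Week 8–Week 12: 1,459 + 332 + 1,927 + 936 + 1,823 = 6,477 (over)
Week 9–Week 13: 332 + 1,927 + 936 + 1,823 + 14 = 5,032 (under)
At least one window exceeds 6,320.

Yes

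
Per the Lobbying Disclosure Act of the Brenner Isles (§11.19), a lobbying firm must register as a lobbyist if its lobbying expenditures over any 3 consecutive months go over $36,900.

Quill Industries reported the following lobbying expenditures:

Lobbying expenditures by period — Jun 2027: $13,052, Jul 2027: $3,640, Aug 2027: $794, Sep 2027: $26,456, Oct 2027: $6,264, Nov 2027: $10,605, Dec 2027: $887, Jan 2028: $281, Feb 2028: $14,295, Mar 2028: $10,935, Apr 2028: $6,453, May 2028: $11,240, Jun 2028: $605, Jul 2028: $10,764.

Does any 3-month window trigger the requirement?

Jun 2027–Aug 2027: $13,052 + $3,640 + $794 = $17,486 (under)
Jul 2027–Sep 2027: $3,640 + $794 + $26,456 = $30,890 (under)
Aug 2027–Oct 2027: $794 + $26,456 + $6,264 = $33,514 (under)
Sep 2027–Nov 2027: $26,456 + $6,264 + $10,605 = $43,325 (over)
Oct 2027–Dec 2027: $6,264 + $10,605 + $887 = $17,756 (under)
Nov 2027–Jan 2028: $10,605 + $887 + $281 = $11,773 (under)
Dec 2027–Feb 2028: $887 + $281 + $14,295 = $15,463 (under)
Jan 2028–Mar 2028: $281 + $14,295 + $10,935 = $25,511 (under)
Feb 2028–Apr 2028: $14,295 + $10,935 + $6,453 = $31,683 (under)
Mar 2028–May 2028: $10,935 + $6,453 + $11,240 = $28,628 (under)
Apr 2028–Jun 2028: $6,453 + $11,240 + $605 = $18,298 (under)
May 2028–Jul 2028: $11,240 + $605 + $10,764 = $22,609 (under)
At least one window exceeds $36,900.

Yes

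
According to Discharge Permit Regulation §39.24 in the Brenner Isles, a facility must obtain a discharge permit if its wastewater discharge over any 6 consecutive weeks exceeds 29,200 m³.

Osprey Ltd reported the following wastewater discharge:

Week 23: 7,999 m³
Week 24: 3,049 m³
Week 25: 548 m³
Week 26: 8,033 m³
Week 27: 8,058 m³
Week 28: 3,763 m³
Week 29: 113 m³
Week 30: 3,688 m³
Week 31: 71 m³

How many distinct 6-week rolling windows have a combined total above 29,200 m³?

1

Week 23–Week 28: 7,999 m³ + 3,049 m³ + 548 m³ + 8,033 m³ + 8,058 m³ + 3,763 m³ = 31,450 m³ (over)
Week 24–Week 29: 3,049 m³ + 548 m³ + 8,033 m³ + 8,058 m³ + 3,763 m³ + 113 m³ = 23,564 m³ (under)
Week 25–Week 30: 548 m³ + 8,033 m³ + 8,058 m³ + 3,763 m³ + 113 m³ + 3,688 m³ = 24,203 m³ (under)
Week 26–Week 31: 8,033 m³ + 8,058 m³ + 3,763 m³ + 113 m³ + 3,688 m³ + 71 m³ = 23,726 m³ (under)
1 window exceeds the threshold.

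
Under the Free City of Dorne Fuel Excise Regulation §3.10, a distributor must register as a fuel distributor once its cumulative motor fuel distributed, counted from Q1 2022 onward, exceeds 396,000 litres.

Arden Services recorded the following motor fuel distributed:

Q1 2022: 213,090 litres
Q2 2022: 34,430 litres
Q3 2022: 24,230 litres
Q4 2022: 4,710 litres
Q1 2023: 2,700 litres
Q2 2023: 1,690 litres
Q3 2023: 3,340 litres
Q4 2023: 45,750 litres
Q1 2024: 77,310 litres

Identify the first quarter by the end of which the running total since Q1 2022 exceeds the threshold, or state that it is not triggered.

Q1 2024

Through Q1 2022: 213,090 litres
Through Q2 2022: 247,520 litres
Through Q3 2022: 271,750 litres
Through Q4 2022: 276,460 litres
Through Q1 2023: 279,160 litres
Through Q2 2023: 280,850 litres
Through Q3 2023: 284,190 litres
Through Q4 2023: 329,940 litres
Through Q1 2024: 407,250 litres ← exceeds threshold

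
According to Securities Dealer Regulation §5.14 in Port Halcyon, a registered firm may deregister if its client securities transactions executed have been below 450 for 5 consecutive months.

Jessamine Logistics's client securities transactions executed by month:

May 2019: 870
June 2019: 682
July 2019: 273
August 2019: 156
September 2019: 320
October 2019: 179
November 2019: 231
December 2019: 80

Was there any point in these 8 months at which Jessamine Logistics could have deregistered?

Months below 450: July 2019, August 2019, September 2019, October 2019, November 2019, December 2019.
Longest run of consecutive months below the threshold: 6.
6 ≥ 5, so Jessamine Logistics became eligible.

Yes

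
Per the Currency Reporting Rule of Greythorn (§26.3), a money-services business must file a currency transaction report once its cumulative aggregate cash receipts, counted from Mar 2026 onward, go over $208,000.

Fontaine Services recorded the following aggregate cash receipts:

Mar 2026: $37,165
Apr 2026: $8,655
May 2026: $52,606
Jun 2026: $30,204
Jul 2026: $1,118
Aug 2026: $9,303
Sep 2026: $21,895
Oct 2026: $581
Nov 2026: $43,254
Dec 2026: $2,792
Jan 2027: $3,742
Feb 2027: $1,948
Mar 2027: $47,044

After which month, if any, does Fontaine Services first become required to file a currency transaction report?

Jan 2027

Through Mar 2026: $37,165
Through Apr 2026: $45,820
Through May 2026: $98,426
Through Jun 2026: $128,630
Through Jul 2026: $129,748
Through Aug 2026: $139,051
Through Sep 2026: $160,946
Through Oct 2026: $161,527
Through Nov 2026: $204,781
Through Dec 2026: $207,573
Through Jan 2027: $211,315 ← exceeds threshold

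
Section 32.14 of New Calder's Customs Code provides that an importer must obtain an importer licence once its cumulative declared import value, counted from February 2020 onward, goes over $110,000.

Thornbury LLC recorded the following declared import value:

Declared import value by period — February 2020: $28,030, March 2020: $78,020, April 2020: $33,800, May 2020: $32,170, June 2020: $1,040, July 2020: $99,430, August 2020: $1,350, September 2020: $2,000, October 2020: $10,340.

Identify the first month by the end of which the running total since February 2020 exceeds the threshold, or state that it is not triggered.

April 2020

Through February 2020: $28,030
Through March 2020: $106,050
Through April 2020: $139,850 ← exceeds threshold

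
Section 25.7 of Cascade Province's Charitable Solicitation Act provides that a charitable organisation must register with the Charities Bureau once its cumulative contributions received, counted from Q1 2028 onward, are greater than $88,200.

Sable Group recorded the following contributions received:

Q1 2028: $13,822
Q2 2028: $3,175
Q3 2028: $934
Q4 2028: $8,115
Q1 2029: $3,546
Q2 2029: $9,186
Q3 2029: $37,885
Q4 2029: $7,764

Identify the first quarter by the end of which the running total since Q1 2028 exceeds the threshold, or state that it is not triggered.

Through Q1 2028: $13,822
Through Q2 2028: $16,997
Through Q3 2028: $17,931
Through Q4 2028: $26,046
Through Q1 2029: $29,592
Through Q2 2029: $38,778
Through Q3 2029: $76,663
Through Q4 2029: $84,427
Final cumulative total $84,427 ≤ $88,200; the threshold is never exceeded.

Not triggered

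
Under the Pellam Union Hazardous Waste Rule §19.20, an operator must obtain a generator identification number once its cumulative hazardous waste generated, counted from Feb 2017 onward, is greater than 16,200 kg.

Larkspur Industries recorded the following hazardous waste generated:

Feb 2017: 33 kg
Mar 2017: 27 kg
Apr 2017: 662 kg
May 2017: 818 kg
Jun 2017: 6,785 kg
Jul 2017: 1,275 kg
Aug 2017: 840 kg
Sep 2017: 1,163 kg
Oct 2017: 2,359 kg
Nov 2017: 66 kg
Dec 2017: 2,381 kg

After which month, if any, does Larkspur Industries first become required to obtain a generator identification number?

Dec 2017

Through Feb 2017: 33 kg
Through Mar 2017: 60 kg
Through Apr 2017: 722 kg
Through May 2017: 1,540 kg
Through Jun 2017: 8,325 kg
Through Jul 2017: 9,600 kg
Through Aug 2017: 10,440 kg
Through Sep 2017: 11,603 kg
Through Oct 2017: 13,962 kg
Through Nov 2017: 14,028 kg
Through Dec 2017: 16,409 kg ← exceeds threshold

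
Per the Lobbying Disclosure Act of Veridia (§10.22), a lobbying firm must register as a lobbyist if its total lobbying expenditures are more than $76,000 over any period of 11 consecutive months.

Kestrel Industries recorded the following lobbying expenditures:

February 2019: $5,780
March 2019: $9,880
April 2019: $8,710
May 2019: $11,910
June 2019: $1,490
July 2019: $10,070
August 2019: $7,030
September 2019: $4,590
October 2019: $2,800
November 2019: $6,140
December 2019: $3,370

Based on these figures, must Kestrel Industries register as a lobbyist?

Total lobbying expenditures: $5,780 + $9,880 + $8,710 + $11,910 + $1,490 + $10,070 + $7,030 + $4,590 + $2,800 + $6,140 + $3,370 = $71,770.
$71,770 ≤ $76,000, so the threshold is not exceeded.

No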